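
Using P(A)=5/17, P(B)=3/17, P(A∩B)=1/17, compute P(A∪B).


P(A∪B) = P(A) + P(B) - P(A∩B)
= 5/17 + 3/17 - 1/17 = 7/17

7/17


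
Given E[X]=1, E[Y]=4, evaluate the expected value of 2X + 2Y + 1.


E[2X + 2Y + 1] = 2*E[X] + 2*E[Y] + 1
= (2)*(1) + (2)*(4) + (1)
= 2 + 8 + 1 = 11

11


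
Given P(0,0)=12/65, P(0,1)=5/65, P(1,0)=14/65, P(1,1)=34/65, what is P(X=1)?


P(X=1) = P(1,0)+P(1,1) = 14/65 + 34/65 = 48/65

48/65


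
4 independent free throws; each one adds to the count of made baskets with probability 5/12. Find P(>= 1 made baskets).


P(at least one) = 1 - P(none)
P(none) = (1 - 5/12)^4 = (7/12)^4 = 2401/20736
P(at least one) = 1 - 2401/20736 = 18335/20736

18335/20736


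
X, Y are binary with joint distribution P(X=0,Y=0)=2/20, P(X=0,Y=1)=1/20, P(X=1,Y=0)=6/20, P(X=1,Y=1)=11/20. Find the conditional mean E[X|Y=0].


P(Y=0) = 8/20
E[X|Y=0] = (0*2 + 1*6)/8 = 6/8 = 3/4

3/4


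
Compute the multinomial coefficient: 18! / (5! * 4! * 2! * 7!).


18! = 6402373705728000
Denominator: 5!=120 * 4!=24 * 2!=2 * 7!=5040
Coefficient = 6402373705728000 / 29030400 = 220540320

220540320


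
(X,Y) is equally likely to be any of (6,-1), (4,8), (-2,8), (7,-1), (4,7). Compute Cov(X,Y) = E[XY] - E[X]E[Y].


E[X]=19/5, E[Y]=21/5, E[XY]=31/5
Cov(X,Y) = E[XY] - E[X]E[Y] = 31/5 - 19/5*21/5 = -244/25

-244/25


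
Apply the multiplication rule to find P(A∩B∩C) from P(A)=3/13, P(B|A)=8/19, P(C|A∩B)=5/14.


P(A∩B∩C) = P(A) * P(B|A) * P(C|A∩B)
= 3/13 * 8/19 * 5/14
= 24/247 * 5/14 = 60/1729

60/1729


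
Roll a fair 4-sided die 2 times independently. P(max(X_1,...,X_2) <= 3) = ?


P(max <= 3) = P(all X_i <= 3) = (P(X_1 <= 3))^2
= (3/4)^2 = 9/16

9/16


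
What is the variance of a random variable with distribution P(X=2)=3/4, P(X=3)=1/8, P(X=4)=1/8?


E[X] = 19/8, E[X^2] = 49/8
Var(X) = E[X^2] - (E[X])^2 = 49/8 - (19/8)^2 = 31/64

31/64


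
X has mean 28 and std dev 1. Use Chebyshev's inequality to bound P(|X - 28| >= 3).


k = 3/1 = 3
Chebyshev: P(|X-mu| >= k*sigma) <= 1/k^2 = 1/3^2 = 1/9

1/9


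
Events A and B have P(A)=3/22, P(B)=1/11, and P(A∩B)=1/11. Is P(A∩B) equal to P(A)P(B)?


P(A)*P(B) = 3/22*1/11 = 3/242
P(A∩B) = 1/11 != 3/242, so not independent

No, A and B are not independent


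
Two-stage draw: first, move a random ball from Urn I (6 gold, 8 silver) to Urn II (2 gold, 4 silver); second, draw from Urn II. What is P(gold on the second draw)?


P(transfer gold) = 6/14 = 3/7; P(transfer silver) = 4/7
If gold transferred: Urn II has 3 gold of 7, so P(gold|gold moved) = 3/7
If silver transferred: Urn II has 2 gold of 7, so P(gold|silver moved) = 2/7
By total probability: P(gold) = 3/7*3/7 + 4/7*2/7 = 17/49

17/49


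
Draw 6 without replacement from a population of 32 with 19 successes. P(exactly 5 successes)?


P(X=5) = C(19,5)*C(13,1) / C(32,6)
= 11628*13 / 906192
= 151164/906192 = 4199/25172

4199/25172


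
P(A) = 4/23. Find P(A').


P(A') = 1 - P(A) = 1 - 4/23 = 19/23

19/23


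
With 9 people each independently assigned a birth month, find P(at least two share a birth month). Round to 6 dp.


P(all different) = prod((12-i)/12 for i=0..8) = 0.015472
P(at least one match) = 1 - 0.015472 = 0.984528

0.984528


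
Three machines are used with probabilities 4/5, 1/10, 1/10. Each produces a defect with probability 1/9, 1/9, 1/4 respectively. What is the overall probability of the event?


P(A) = P(A|B1)P(B1) + P(A|B2)P(B2) + P(A|B3)P(B3)
= 1/9*4/5 + 1/9*1/10 + 1/4*1/10
= 4/45 + 1/90 + 1/40 = 1/8

1/8


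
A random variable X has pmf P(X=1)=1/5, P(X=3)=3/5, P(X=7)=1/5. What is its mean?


E[X] = sum(x * P(x))
= 1*1/5 + 3*3/5 + 7*1/5
= 17/5

17/5


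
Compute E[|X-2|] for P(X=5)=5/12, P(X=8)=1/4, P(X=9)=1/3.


E[|X-2|] = sum(g(x)*P(x))
= 3*5/12 + 6*1/4 + 7*1/3
= 61/12

61/12


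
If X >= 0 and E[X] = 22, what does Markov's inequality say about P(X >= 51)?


Markov: P(X >= a) <= E[X]/a
P(X >= 51) <= 22/51

22/51


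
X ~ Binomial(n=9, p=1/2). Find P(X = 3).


P(X=3) = C(9,3) * p^3 * (1-p)^6
= 84 * 1/8 * 1/64
= 21/128

21/128


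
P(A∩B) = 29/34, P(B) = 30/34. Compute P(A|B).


P(A|B) = P(A∩B)/P(B) = (29/34)/(30/34) = 29/30

29/30


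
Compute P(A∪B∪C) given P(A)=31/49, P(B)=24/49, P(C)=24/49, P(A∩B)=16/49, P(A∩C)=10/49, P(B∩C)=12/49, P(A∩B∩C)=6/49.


P(A∪B∪C) = P(A)+P(B)+P(C) - P(AB)-P(AC)-P(BC) + P(ABC)
= 31/49+24/49+24/49 - 16/49-10/49-12/49 + 6/49
= 47/49

47/49


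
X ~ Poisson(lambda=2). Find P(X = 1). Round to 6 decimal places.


P(X=1) = e^(-2) * 2^1 / 1!
≈ 0.1353352832 * 2 / 1
≈ 0.270671

0.270671


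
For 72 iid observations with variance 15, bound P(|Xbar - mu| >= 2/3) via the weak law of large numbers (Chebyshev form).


Var(Xbar) = Var(X)/n = 15/72
Chebyshev: P(|Xbar-mu| >= 2/3) <= Var(Xbar)/(2/3)^2 = (5/24)/(4/9) = 15/32

15/32


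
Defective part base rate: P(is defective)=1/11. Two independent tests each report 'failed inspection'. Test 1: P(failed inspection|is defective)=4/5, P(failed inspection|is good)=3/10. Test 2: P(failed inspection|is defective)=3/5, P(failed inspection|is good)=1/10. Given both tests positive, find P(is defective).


After test 1: P(+) = 4/5*1/11 + 3/10*10/11 = 19/55
P(B|+) = (4/55)/(19/55) = 4/19
After test 2 (use post1 as new prior): P(+) = 3/5*4/19 + 1/10*15/19 = 39/190
P(B|+,+) = (12/95)/(39/190) = 8/13

8/13


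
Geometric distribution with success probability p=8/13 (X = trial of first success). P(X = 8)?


P(X=8) = (1-p)^7 * p = (5/13)^7 * 8/13
= 78125/62748517 * 8/13 = 625000/815730721

625000/815730721


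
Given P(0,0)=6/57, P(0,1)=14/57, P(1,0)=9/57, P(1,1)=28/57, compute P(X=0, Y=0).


Read from table: P(X=0, Y=0) = 6/57 = 2/19

2/19


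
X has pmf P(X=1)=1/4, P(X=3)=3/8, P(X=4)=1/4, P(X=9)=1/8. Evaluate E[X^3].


E[X^3] = sum(x^3 * P(x))
= 1*1/4 + 27*3/8 + 64*1/4 + 729*1/8
= 235/2

235/2


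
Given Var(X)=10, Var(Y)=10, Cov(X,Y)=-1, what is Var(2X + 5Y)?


Var(2X + 5Y) = 2^2*Var(X) + 5^2*Var(Y) + 2*2*5*Cov(X,Y)
= 4*10 + 25*10 + 20*(-1)
= 40 + 250 - 20 = 270

270


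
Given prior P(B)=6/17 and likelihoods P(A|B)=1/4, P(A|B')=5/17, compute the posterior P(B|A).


P(A) = P(A|B)P(B) + P(A|B')P(B') = 1/4*6/17 + 5/17*11/17 = 161/578
P(B|A) = P(A|B)P(B)/P(A) = (3/34)/(161/578) = 51/161

51/161


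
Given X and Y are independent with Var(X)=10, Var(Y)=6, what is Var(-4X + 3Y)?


Independence => Cov(X,Y)=0
Var(-4X + 3Y) = (-4)^2*Var(X) + 3^2*Var(Y)
= 16*10 + 9*6 = 214

214


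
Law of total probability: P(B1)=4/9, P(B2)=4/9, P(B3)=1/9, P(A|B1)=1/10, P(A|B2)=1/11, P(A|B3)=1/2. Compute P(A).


P(A) = P(A|B1)P(B1) + P(A|B2)P(B2) + P(A|B3)P(B3)
= 1/10*4/9 + 1/11*4/9 + 1/2*1/9
= 2/45 + 4/99 + 1/18 = 139/990

139/990


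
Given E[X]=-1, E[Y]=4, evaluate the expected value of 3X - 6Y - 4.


E[3X - 6Y - 4] = 3*E[X] - 6*E[Y] - 4
= (3)*(-1) + (-6)*(4) + (-4)
= -3 - 24 - 4 = -31

-31


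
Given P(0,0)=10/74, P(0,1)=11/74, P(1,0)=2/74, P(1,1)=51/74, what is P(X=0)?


P(X=0) = P(0,0)+P(0,1) = 10/74 + 11/74 = 21/74

21/74


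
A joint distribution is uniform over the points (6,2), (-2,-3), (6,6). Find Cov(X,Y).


E[X]=10/3, E[Y]=5/3, E[XY]=18
Cov(X,Y) = E[XY] - E[X]E[Y] = 18 - 10/3*5/3 = 112/9

112/9


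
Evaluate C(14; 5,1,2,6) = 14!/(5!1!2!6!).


14! = 87178291200
Denominator: 5!=120 * 1!=1 * 2!=2 * 6!=720
Coefficient = 87178291200 / 172800 = 504504

504504


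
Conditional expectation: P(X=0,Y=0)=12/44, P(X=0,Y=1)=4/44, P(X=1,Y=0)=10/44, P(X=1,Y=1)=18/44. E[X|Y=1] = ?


P(Y=1) = 22/44
E[X|Y=1] = (0*4 + 1*18)/22 = 18/22 = 9/11

9/11


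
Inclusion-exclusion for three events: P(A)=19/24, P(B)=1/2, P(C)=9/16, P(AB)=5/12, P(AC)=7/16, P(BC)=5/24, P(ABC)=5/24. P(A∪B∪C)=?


P(A∪B∪C) = P(A)+P(B)+P(C) - P(AB)-P(AC)-P(BC) + P(ABC)
= 19/24+1/2+9/16 - 5/12-7/16-5/24 + 5/24
= 1

1


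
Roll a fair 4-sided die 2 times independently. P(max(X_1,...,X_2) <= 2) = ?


P(max <= 2) = P(all X_i <= 2) = (P(X_1 <= 2))^2
= (2/4)^2 = (1/2)^2 = 1/4

1/4


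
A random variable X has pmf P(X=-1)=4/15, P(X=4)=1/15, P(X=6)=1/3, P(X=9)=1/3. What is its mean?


E[X] = sum(x * P(x))
= -1*4/15 + 4*1/15 + 6*1/3 + 9*1/3
= 5

5


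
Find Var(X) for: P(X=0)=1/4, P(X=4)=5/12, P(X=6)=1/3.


E[X] = 11/3, E[X^2] = 56/3
Var(X) = E[X^2] - (E[X])^2 = 56/3 - (11/3)^2 = 47/9

47/9


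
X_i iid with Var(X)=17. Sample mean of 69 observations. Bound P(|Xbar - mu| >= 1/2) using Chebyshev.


Var(Xbar) = Var(X)/n = 17/69
Chebyshev: P(|Xbar-mu| >= 1/2) <= Var(Xbar)/(1/2)^2 = (17/69)/(1/4) = 68/69

68/69


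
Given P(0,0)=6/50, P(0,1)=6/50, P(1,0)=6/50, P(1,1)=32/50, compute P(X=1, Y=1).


Read from table: P(X=1, Y=1) = 32/50 = 16/25

16/25


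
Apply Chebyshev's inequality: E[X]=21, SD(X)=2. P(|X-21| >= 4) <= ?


k = 4/2 = 2
Chebyshev: P(|X-mu| >= k*sigma) <= 1/k^2 = 1/2^2 = 1/4

1/4


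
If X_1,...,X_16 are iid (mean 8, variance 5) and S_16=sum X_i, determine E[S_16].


E[S_n] = n*E[X_1] = 16*8 = 128

128


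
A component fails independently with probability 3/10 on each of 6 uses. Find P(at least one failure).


P(at least one) = 1 - P(none)
P(none) = (1 - 3/10)^6 = (7/10)^6 = 117649/1000000
P(at least one) = 1 - 117649/1000000 = 882351/1000000

882351/1000000


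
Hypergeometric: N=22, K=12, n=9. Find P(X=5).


P(X=5) = C(12,5)*C(10,4) / C(22,9)
= 792*210 / 497420
= 166320/497420 = 108/323

108/323


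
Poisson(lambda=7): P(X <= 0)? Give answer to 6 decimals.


P(X<=0) = e^(-7)*7^0/0!
≈ 0.0009118820
≈ 0.000912

0.000912


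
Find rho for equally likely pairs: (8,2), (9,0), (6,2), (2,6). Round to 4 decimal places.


Cov(X,Y) = -5.6250, Var(X) = 7.1875, Var(Y) = 4.7500
rho = Cov/(sqrt(VarX)*sqrt(VarY)) = -0.9627

-0.9627


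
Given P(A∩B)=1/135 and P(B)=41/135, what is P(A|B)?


P(A|B) = P(A∩B)/P(B) = (1/135)/(41/135) = 1/41

1/41


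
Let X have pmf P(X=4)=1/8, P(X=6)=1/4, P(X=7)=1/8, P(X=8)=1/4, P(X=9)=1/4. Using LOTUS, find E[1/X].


E[1/X] = sum(g(x)*P(x))
= 1/4*1/8 + 1/6*1/4 + 1/7*1/8 + 1/8*1/4 + 1/9*1/4
= 151/1008

151/1008


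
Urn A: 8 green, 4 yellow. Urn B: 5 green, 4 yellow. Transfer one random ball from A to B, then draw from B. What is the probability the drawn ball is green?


P(transfer green) = 8/12 = 2/3; P(transfer yellow) = 1/3
If green transferred: Urn II has 6 green of 10, so P(green|green moved) = 3/5
If yellow transferred: Urn II has 5 green of 10, so P(green|yellow moved) = 1/2
By total probability: P(green) = 2/3*3/5 + 1/3*1/2 = 17/30

17/30


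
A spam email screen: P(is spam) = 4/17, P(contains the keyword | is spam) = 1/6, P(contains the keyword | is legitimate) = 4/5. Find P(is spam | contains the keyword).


P(A) = P(A|B)P(B) + P(A|B')P(B') = 1/6*4/17 + 4/5*13/17 = 166/255
P(B|A) = P(A|B)P(B)/P(A) = (2/51)/(166/255) = 5/83

5/83


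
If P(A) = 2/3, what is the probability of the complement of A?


P(A') = 1 - P(A) = 1 - 2/3 = 1/3

1/3


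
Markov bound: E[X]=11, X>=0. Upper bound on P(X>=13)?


Markov: P(X >= a) <= E[X]/a
P(X >= 13) <= 11/13

11/13


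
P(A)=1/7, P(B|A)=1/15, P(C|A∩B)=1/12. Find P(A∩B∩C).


P(A∩B∩C) = P(A) * P(B|A) * P(C|A∩B)
= 1/7 * 1/15 * 1/12
= 1/105 * 1/12 = 1/1260

1/1260


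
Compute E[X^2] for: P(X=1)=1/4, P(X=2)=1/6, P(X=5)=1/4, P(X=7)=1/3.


E[X^2] = sum(x^2 * P(x))
= 1*1/4 + 4*1/6 + 25*1/4 + 49*1/3
= 47/2

47/2


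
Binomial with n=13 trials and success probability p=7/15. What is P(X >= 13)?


P(X>=13) = P(X=13)
= 96889010407/1946195068359375
= 96889010407/1946195068359375

96889010407/1946195068359375


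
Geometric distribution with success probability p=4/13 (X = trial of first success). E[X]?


For geometric (trials until first success), E[X] = 1/p = 1/(4/13) = 13/4

13/4


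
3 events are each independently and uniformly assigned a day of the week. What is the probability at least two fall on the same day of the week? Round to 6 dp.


P(all different) = prod((7-i)/7 for i=0..2) = 0.612245
P(at least one match) = 1 - 0.612245 = 0.387755

0.387755


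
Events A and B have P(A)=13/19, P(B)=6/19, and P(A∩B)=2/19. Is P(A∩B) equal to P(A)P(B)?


P(A)*P(B) = 13/19*6/19 = 78/361
P(A∩B) = 2/19 != 78/361, so not independent

No, A and B are not independent


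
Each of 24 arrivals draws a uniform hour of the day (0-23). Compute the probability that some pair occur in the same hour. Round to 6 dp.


P(all different) = prod((24-i)/24 for i=0..23) = 0.000000
P(at least one match) = 1 - 0.000000 = 1.000000

1.000000


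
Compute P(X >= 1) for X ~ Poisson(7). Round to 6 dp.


P(X>=1) = 1 - P(X<=0) = 1 - (e^(-7)*7^0/0!)
≈ 1 - 0.0009118820 = 0.9990881180
≈ 0.999088

0.999088


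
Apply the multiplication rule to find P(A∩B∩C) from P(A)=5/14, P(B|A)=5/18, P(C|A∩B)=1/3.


P(A∩B∩C) = P(A) * P(B|A) * P(C|A∩B)
= 5/14 * 5/18 * 1/3
= 25/252 * 1/3 = 25/756

25/756


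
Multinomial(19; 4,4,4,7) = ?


19! = 121645100408832000
Denominator: 4!=24 * 4!=24 * 4!=24 * 7!=5040
Coefficient = 121645100408832000 / 69672960 = 1745944200

1745944200


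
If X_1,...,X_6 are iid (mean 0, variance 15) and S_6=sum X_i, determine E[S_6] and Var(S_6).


E[S_n] = n*mu = 6*0 = 0
Var(S_n) = n*sigma^2 = 6*15 = 90

E[S_6]=0, Var(S_6)=90


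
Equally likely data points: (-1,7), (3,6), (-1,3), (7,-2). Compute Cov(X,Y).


E[X]=2, E[Y]=7/2, E[XY]=-3/2
Cov(X,Y) = E[XY] - E[X]E[Y] = -3/2 - 2*7/2 = -17/2

-17/2


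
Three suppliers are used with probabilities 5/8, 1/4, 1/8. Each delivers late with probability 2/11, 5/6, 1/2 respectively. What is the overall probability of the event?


P(A) = P(A|B1)P(B1) + P(A|B2)P(B2) + P(A|B3)P(B3)
= 2/11*5/8 + 5/6*1/4 + 1/2*1/8
= 5/44 + 5/24 + 1/16 = 203/528

203/528


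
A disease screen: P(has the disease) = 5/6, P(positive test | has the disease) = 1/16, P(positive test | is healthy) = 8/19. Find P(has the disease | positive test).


P(A) = P(A|B)P(B) + P(A|B')P(B') = 1/16*5/6 + 8/19*1/6 = 223/1824
P(B|A) = P(A|B)P(B)/P(A) = (5/96)/(223/1824) = 95/223

95/223


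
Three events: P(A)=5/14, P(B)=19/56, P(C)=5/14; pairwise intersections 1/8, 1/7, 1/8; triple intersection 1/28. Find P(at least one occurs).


P(A∪B∪C) = P(A)+P(B)+P(C) - P(AB)-P(AC)-P(BC) + P(ABC)
= 5/14+19/56+5/14 - 1/8-1/7-1/8 + 1/28
= 39/56

39/56


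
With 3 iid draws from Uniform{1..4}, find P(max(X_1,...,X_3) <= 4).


P(max <= 4) = P(all X_i <= 4) = (P(X_1 <= 4))^3
= (4/4)^3 = 1^3 = 1

1


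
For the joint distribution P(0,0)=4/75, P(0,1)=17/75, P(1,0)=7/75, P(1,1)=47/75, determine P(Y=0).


P(Y=0) = P(0,0)+P(1,0) = 4/75 + 7/75 = 11/75

11/75


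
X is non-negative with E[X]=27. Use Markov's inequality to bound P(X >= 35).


Markov: P(X >= a) <= E[X]/a
P(X >= 35) <= 27/35

27/35


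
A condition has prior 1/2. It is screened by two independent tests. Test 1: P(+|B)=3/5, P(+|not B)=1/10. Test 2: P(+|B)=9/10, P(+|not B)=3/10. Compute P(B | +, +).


After test 1: P(+) = 3/5*1/2 + 1/10*1/2 = 7/20
P(B|+) = (3/10)/(7/20) = 6/7
After test 2 (use post1 as new prior): P(+) = 9/10*6/7 + 3/10*1/7 = 57/70
P(B|+,+) = (27/35)/(57/70) = 18/19

18/19


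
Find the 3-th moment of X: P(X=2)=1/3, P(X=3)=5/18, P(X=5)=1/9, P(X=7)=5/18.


E[X^3] = sum(x^3 * P(x))
= 8*1/3 + 27*5/18 + 125*1/9 + 343*5/18
= 358/3

358/3


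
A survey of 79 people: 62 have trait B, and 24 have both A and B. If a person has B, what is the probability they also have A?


P(A|B) = P(A∩B)/P(B) = (24/79)/(62/79) = 24/62 = 12/31

12/31


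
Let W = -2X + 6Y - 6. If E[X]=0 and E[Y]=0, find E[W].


E[-2X + 6Y - 6] = -2*E[X] + 6*E[Y] - 6
= (-2)*(0) + (6)*(0) + (-6)
= 0 + 0 - 6 = -6

-6


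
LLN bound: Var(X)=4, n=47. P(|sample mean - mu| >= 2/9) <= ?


Var(Xbar) = Var(X)/n = 4/47
Chebyshev: P(|Xbar-mu| >= 2/9) <= Var(Xbar)/(2/9)^2 = (4/47)/(4/81) = 81/47
Bound exceeds 1, so trivial bound: 1

1


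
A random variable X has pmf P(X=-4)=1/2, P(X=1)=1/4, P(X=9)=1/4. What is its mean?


E[X] = sum(x * P(x))
= -4*1/2 + 1*1/4 + 9*1/4
= 1/2

1/2


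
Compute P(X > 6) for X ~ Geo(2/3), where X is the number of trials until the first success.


P(X > 6) = P(first 6 trials all fail) = (1-p)^6 = (1/3)^6 = 1/729

1/729


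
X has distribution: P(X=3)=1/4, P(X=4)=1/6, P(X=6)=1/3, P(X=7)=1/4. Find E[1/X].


E[1/X] = sum(g(x)*P(x))
= 1/3*1/4 + 1/4*1/6 + 1/6*1/3 + 1/7*1/4
= 109/504

109/504


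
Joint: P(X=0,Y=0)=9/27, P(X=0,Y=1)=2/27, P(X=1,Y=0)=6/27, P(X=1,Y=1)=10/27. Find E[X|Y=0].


P(Y=0) = 15/27
E[X|Y=0] = (0*9 + 1*6)/15 = 6/15 = 2/5

2/5


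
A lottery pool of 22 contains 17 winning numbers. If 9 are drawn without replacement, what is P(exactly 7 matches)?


P(X=7) = C(17,7)*C(5,2) / C(22,9)
= 19448*10 / 497420
= 194480/497420 = 52/133

52/133


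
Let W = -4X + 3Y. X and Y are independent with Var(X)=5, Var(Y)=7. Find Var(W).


Independence => Cov(X,Y)=0
Var(-4X + 3Y) = (-4)^2*Var(X) + 3^2*Var(Y)
= 16*5 + 9*7 = 143

143


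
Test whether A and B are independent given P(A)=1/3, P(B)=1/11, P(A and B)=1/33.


P(A)*P(B) = 1/3*1/11 = 1/33
P(A∩B) = 1/33, which equals P(A)P(B), so independent

Yes, A and B are independent


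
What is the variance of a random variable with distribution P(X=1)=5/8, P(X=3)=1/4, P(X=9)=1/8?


E[X] = 5/2, E[X^2] = 13
Var(X) = E[X^2] - (E[X])^2 = 13 - (5/2)^2 = 27/4

27/4


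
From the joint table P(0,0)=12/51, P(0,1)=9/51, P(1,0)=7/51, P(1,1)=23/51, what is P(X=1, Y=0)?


Read from table: P(X=1, Y=0) = 7/51

7/51


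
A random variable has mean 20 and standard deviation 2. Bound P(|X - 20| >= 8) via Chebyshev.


k = 8/2 = 4
Chebyshev: P(|X-mu| >= k*sigma) <= 1/k^2 = 1/4^2 = 1/16

1/16


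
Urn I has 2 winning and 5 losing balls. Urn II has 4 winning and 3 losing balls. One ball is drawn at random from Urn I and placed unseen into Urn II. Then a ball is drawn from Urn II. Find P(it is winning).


P(transfer winning) = 2/7; P(transfer losing) = 5/7
If winning transferred: Urn II has 5 winning of 8, so P(winning|winning moved) = 5/8
If losing transferred: Urn II has 4 winning of 8, so P(winning|losing moved) = 1/2
By total probability: P(winning) = 2/7*5/8 + 5/7*1/2 = 15/28

15/28


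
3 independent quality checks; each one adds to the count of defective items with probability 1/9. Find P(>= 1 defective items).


P(at least one) = 1 - P(none)
P(none) = (1 - 1/9)^3 = (8/9)^3 = 512/729
P(at least one) = 1 - 512/729 = 217/729

217/729


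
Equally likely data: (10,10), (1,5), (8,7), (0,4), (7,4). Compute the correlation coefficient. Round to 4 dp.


Cov(X,Y) = 6.6000, Var(X) = 15.7600, Var(Y) = 5.2000
rho = Cov/(sqrt(VarX)*sqrt(VarY)) = 0.7291

0.7291


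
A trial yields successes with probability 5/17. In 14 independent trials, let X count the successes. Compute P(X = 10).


P(X=10) = C(14,10) * p^10 * (1-p)^4
= 1001 * 9765625/2015993900449 * 20736/83521
= 202702500000000/168377826559400929

202702500000000/168377826559400929


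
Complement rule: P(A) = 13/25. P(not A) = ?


P(A') = 1 - P(A) = 1 - 13/25 = 12/25

12/25


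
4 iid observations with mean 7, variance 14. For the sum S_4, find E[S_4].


E[S_n] = n*E[X_1] = 4*7 = 28

28


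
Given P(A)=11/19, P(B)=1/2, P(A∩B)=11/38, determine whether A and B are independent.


P(A)*P(B) = 11/19*1/2 = 11/38
P(A∩B) = 11/38, which equals P(A)P(B), so independent

Yes, A and B are independent


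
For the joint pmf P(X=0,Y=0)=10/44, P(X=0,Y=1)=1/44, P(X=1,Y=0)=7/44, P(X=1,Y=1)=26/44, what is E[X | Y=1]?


P(Y=1) = 27/44
E[X|Y=1] = (0*1 + 1*26)/27 = 26/27

26/27


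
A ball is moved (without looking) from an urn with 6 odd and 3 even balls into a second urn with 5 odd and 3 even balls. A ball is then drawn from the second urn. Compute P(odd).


P(transfer odd) = 6/9 = 2/3; P(transfer even) = 1/3
If odd transferred: Urn II has 6 odd of 9, so P(odd|odd moved) = 2/3
If even transferred: Urn II has 5 odd of 9, so P(odd|even moved) = 5/9
By total probability: P(odd) = 2/3*2/3 + 1/3*5/9 = 17/27

17/27


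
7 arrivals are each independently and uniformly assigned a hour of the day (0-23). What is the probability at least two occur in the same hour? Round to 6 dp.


P(all different) = prod((24-i)/24 for i=0..6) = 0.380328
P(at least one match) = 1 - 0.380328 = 0.619672

0.619672


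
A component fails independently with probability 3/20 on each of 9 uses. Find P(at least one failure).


P(at least one) = 1 - P(none)
P(none) = (1 - 3/20)^9 = (17/20)^9 = 118587876497/512000000000
P(at least one) = 1 - 118587876497/512000000000 = 393412123503/512000000000

393412123503/512000000000


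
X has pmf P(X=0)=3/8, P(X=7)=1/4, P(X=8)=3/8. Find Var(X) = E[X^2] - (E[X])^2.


E[X] = 19/4, E[X^2] = 145/4
Var(X) = E[X^2] - (E[X])^2 = 145/4 - (19/4)^2 = 219/16

219/16


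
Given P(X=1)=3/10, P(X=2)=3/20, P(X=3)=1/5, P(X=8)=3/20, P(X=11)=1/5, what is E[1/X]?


E[1/X] = sum(g(x)*P(x))
= 1*3/10 + 1/2*3/20 + 1/3*1/5 + 1/8*3/20 + 1/11*1/5
= 2527/5280

2527/5280


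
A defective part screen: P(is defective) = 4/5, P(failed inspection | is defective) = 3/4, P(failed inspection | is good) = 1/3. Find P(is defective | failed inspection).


P(A) = P(A|B)P(B) + P(A|B')P(B') = 3/4*4/5 + 1/3*1/5 = 2/3
P(B|A) = P(A|B)P(B)/P(A) = (3/5)/(2/3) = 9/10

9/10


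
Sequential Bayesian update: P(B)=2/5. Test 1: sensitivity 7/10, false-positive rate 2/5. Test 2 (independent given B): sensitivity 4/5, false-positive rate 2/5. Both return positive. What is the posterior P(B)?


After test 1: P(+) = 7/10*2/5 + 2/5*3/5 = 13/25
P(B|+) = (7/25)/(13/25) = 7/13
After test 2 (use post1 as new prior): P(+) = 4/5*7/13 + 2/5*6/13 = 8/13
P(B|+,+) = (28/65)/(8/13) = 7/10

7/10


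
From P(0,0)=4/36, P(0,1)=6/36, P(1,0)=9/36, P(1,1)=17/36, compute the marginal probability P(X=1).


P(X=1) = P(1,0)+P(1,1) = 9/36 + 17/36 = 26/36 = 13/18

13/18


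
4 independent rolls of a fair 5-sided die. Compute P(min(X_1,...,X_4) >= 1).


P(min >= 1) = P(all X_i >= 1) = (P(X_1 >= 1))^4
= (5/5)^4 = 1^4 = 1

1


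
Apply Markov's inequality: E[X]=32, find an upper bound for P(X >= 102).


Markov: P(X >= a) <= E[X]/a
P(X >= 102) <= 32/102 = 16/51

16/51


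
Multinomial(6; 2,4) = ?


6! = 720
Denominator: 2!=2 * 4!=24
Coefficient = 720 / 48 = 15

15


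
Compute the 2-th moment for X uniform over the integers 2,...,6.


E[X^2] = (1/5) * sum(x^2 for x=2..6)
= 90/5 = 18

18


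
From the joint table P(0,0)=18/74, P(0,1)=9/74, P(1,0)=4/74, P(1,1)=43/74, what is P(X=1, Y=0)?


Read from table: P(X=1, Y=0) = 4/74 = 2/37

2/37


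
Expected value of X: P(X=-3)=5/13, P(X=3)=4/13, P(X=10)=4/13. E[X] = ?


E[X] = sum(x * P(x))
= -3*5/13 + 3*4/13 + 10*4/13
= 37/13

37/13


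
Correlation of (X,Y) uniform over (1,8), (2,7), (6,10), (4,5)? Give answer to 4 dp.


Cov(X,Y) = 1.1250, Var(X) = 3.6875, Var(Y) = 3.2500
rho = Cov/(sqrt(VarX)*sqrt(VarY)) = 0.3250

0.3250


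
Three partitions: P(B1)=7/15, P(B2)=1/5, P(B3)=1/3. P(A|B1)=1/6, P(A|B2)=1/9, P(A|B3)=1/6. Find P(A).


P(A) = P(A|B1)P(B1) + P(A|B2)P(B2) + P(A|B3)P(B3)
= 1/6*7/15 + 1/9*1/5 + 1/6*1/3
= 7/90 + 1/45 + 1/18 = 7/45

7/45


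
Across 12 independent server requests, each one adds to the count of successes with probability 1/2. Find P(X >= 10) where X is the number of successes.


P(X>=10) = P(X=10) + P(X=11) + P(X=12)
= 33/2048 + 3/1024 + 1/4096
= 79/4096

79/4096


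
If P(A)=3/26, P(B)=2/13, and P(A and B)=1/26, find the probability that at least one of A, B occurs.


P(A∪B) = P(A) + P(B) - P(A∩B)
= 3/26 + 2/13 - 1/26 = 3/13

3/13


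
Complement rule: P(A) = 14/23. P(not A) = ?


P(A') = 1 - P(A) = 1 - 14/23 = 9/23

9/23


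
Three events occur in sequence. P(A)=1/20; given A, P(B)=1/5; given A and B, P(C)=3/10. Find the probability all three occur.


P(A∩B∩C) = P(A) * P(B|A) * P(C|A∩B)
= 1/20 * 1/5 * 3/10
= 1/100 * 3/10 = 3/1000

3/1000


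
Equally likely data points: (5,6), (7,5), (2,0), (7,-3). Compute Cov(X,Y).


E[X]=21/4, E[Y]=2, E[XY]=11
Cov(X,Y) = E[XY] - E[X]E[Y] = 11 - 21/4*2 = 1/2

1/2


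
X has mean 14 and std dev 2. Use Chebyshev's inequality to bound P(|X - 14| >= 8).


k = 8/2 = 4
Chebyshev: P(|X-mu| >= k*sigma) <= 1/k^2 = 1/4^2 = 1/16

1/16


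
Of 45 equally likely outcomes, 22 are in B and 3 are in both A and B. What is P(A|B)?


P(A|B) = P(A∩B)/P(B) = (3/45)/(22/45) = 3/22

3/22


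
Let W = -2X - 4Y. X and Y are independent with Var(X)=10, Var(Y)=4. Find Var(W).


Independence => Cov(X,Y)=0
Var(-2X - 4Y) = (-2)^2*Var(X) + (-4)^2*Var(Y)
= 4*10 + 16*4 = 104

104


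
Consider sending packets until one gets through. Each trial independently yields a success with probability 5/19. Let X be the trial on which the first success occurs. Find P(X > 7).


P(X > 7) = P(first 7 trials all fail) = (1-p)^7 = (14/19)^7 = 105413504/893871739

105413504/893871739


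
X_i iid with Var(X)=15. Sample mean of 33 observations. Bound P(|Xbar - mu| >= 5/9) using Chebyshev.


Var(Xbar) = Var(X)/n = 15/33
Chebyshev: P(|Xbar-mu| >= 5/9) <= Var(Xbar)/(5/9)^2 = (5/11)/(25/81) = 81/55
Bound exceeds 1, so trivial bound: 1

1


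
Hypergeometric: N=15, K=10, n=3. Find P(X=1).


P(X=1) = C(10,1)*C(5,2) / C(15,3)
= 10*10 / 455
= 100/455 = 20/91

20/91


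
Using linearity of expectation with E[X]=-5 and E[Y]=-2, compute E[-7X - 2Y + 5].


E[-7X - 2Y + 5] = -7*E[X] - 2*E[Y] + 5
= (-7)*(-5) + (-2)*(-2) + (5)
= 35 + 4 + 5 = 44

44


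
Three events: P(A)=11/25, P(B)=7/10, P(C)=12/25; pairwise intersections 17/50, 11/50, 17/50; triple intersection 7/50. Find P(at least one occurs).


P(A∪B∪C) = P(A)+P(B)+P(C) - P(AB)-P(AC)-P(BC) + P(ABC)
= 11/25+7/10+12/25 - 17/50-11/50-17/50 + 7/50
= 43/50

43/50


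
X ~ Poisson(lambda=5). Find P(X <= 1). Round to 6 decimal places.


P(X<=1) = e^(-5)*5^0/0! + e^(-5)*5^1/1!
≈ 0.0067379470 + 0.0336897350
= 0.0404276820
≈ 0.040428

0.040428


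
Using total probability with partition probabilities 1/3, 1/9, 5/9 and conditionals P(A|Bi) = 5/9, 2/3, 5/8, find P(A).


P(A) = P(A|B1)P(B1) + P(A|B2)P(B2) + P(A|B3)P(B3)
= 5/9*1/3 + 2/3*1/9 + 5/8*5/9
= 5/27 + 2/27 + 25/72 = 131/216

131/216


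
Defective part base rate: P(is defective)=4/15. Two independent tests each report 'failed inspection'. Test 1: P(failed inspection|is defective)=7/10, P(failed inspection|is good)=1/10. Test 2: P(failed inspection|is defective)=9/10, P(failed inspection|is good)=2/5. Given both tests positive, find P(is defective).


After test 1: P(+) = 7/10*4/15 + 1/10*11/15 = 13/50
P(B|+) = (14/75)/(13/50) = 28/39
After test 2 (use post1 as new prior): P(+) = 9/10*28/39 + 2/5*11/39 = 148/195
P(B|+,+) = (42/65)/(148/195) = 63/74

63/74


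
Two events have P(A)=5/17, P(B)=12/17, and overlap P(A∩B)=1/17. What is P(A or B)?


P(A∪B) = P(A) + P(B) - P(A∩B)
= 5/17 + 12/17 - 1/17 = 16/17

16/17


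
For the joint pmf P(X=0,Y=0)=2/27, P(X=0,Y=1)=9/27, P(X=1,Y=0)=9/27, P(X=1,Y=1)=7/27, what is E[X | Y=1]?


P(Y=1) = 16/27
E[X|Y=1] = (0*9 + 1*7)/16 = 7/16

7/16


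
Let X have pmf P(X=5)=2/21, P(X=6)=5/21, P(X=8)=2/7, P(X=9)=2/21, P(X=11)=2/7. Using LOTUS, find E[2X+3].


E[2X+3] = sum(g(x)*P(x))
= 13*2/21 + 15*5/21 + 19*2/7 + 21*2/21 + 25*2/7
= 407/21

407/21


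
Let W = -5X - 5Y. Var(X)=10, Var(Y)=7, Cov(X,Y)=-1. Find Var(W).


Var(-5X - 5Y) = (-5)^2*Var(X) + (-5)^2*Var(Y) + 2*(-5)*(-5)*Cov(X,Y)
= 25*10 + 25*7 + 50*(-1)
= 250 + 175 - 50 = 375

375


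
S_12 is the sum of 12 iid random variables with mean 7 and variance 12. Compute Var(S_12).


By independence, Var(S_n) = n*Var(X_1) = 12*12 = 144

144


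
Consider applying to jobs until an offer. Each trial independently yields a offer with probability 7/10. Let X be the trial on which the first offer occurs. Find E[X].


For geometric (trials until first success), E[X] = 1/p = 1/(7/10) = 10/7

10/7


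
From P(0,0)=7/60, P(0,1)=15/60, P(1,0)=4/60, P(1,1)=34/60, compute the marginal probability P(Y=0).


P(Y=0) = P(0,0)+P(1,0) = 7/60 + 4/60 = 11/60

11/60


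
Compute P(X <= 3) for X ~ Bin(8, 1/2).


P(X<=3) = P(X=0) + P(X=1) + P(X=2) + P(X=3)
= 1/256 + 1/32 + 7/64 + 7/32
= 93/256

93/256


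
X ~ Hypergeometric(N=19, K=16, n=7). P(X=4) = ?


P(X=4) = C(16,4)*C(3,3) / C(19,7)
= 1820*1 / 50388
= 1820/50388 = 35/969

35/969


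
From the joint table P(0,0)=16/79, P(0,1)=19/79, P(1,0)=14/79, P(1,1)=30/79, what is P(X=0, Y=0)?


Read from table: P(X=0, Y=0) = 16/79

16/79


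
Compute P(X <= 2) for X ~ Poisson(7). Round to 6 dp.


P(X<=2) = e^(-7)*7^0/0! + e^(-7)*7^1/1! + e^(-7)*7^2/2!
≈ 0.0009118820 + 0.0063831738 + 0.0223411082
= 0.0296361640
≈ 0.029636

0.029636


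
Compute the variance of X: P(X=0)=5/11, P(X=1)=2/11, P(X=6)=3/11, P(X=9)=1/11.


E[X] = 29/11, E[X^2] = 191/11
Var(X) = E[X^2] - (E[X])^2 = 191/11 - (29/11)^2 = 1260/121

1260/121


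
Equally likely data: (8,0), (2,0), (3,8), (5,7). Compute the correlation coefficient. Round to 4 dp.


Cov(X,Y) = -2.1250, Var(X) = 5.2500, Var(Y) = 14.1875
rho = Cov/(sqrt(VarX)*sqrt(VarY)) = -0.2462

-0.2462


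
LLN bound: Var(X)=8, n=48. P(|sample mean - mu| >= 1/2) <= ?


Var(Xbar) = Var(X)/n = 8/48
Chebyshev: P(|Xbar-mu| >= 1/2) <= Var(Xbar)/(1/2)^2 = (1/6)/(1/4) = 2/3

2/3


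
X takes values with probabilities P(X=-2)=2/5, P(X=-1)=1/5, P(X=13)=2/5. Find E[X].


E[X] = sum(x * P(x))
= -2*2/5 - 1*1/5 + 13*2/5
= 21/5

21/5


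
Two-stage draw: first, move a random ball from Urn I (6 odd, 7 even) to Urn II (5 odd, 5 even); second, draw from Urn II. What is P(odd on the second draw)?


P(transfer odd) = 6/13; P(transfer even) = 7/13
If odd transferred: Urn II has 6 odd of 11, so P(odd|odd moved) = 6/11
If even transferred: Urn II has 5 odd of 11, so P(odd|even moved) = 5/11
By total probability: P(odd) = 6/13*6/11 + 7/13*5/11 = 71/143

71/143


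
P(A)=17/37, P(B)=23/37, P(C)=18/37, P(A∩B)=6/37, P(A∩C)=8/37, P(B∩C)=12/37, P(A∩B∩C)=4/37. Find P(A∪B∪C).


P(A∪B∪C) = P(A)+P(B)+P(C) - P(AB)-P(AC)-P(BC) + P(ABC)
= 17/37+23/37+18/37 - 6/37-8/37-12/37 + 4/37
= 36/37

36/37


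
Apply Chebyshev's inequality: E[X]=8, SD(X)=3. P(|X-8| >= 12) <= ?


k = 12/3 = 4
Chebyshev: P(|X-mu| >= k*sigma) <= 1/k^2 = 1/4^2 = 1/16

1/16


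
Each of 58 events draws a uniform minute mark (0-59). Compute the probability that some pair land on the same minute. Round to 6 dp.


P(all different) = prod((60-i)/60 for i=0..57) = 0.000000
P(at least one match) = 1 - 0.000000 = 1.000000

1.000000


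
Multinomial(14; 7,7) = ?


14! = 87178291200
Denominator: 7!=5040 * 7!=5040
Coefficient = 87178291200 / 25401600 = 3432

3432


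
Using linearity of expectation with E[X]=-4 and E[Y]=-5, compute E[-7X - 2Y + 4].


E[-7X - 2Y + 4] = -7*E[X] - 2*E[Y] + 4
= (-7)*(-4) + (-2)*(-5) + (4)
= 28 + 10 + 4 = 42

42


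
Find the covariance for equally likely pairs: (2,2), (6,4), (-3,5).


E[X]=5/3, E[Y]=11/3, E[XY]=13/3
Cov(X,Y) = E[XY] - E[X]E[Y] = 13/3 - 5/3*11/3 = -16/9

-16/9


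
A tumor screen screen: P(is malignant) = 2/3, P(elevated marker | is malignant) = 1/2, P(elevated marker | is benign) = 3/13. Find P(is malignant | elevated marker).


P(A) = P(A|B)P(B) + P(A|B')P(B') = 1/2*2/3 + 3/13*1/3 = 16/39
P(B|A) = P(A|B)P(B)/P(A) = (1/3)/(16/39) = 13/16

13/16


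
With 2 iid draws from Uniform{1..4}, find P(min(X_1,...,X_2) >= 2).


P(min >= 2) = P(all X_i >= 2) = (P(X_1 >= 2))^2
= (3/4)^2 = 9/16

9/16


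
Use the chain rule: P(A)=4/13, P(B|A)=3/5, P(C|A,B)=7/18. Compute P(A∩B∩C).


P(A∩B∩C) = P(A) * P(B|A) * P(C|A∩B)
= 4/13 * 3/5 * 7/18
= 12/65 * 7/18 = 14/195

14/195


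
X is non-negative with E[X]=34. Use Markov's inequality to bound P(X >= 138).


Markov: P(X >= a) <= E[X]/a
P(X >= 138) <= 34/138 = 17/69

17/69


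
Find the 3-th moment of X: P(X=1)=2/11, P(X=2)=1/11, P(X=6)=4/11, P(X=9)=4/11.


E[X^3] = sum(x^3 * P(x))
= 1*2/11 + 8*1/11 + 216*4/11 + 729*4/11
= 3790/11

3790/11


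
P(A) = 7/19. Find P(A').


P(A') = 1 - P(A) = 1 - 7/19 = 12/19

12/19


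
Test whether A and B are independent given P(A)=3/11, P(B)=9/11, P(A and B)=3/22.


P(A)*P(B) = 3/11*9/11 = 27/121
P(A∩B) = 3/22 != 27/121, so not independent

No, A and B are not independent


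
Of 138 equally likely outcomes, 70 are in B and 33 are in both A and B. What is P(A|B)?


P(A|B) = P(A∩B)/P(B) = (33/138)/(70/138) = 33/70

33/70


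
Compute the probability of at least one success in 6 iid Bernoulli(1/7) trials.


P(at least one) = 1 - P(none)
P(none) = (1 - 1/7)^6 = (6/7)^6 = 46656/117649
P(at least one) = 1 - 46656/117649 = 70993/117649

70993/117649


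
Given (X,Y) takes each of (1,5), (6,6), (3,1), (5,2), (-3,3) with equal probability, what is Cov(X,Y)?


E[X]=12/5, E[Y]=17/5, E[XY]=9
Cov(X,Y) = E[XY] - E[X]E[Y] = 9 - 12/5*17/5 = 21/25

21/25


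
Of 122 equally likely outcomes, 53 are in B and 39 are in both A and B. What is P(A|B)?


P(A|B) = P(A∩B)/P(B) = (39/122)/(53/122) = 39/53

39/53


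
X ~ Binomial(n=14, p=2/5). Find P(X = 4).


P(X=4) = C(14,4) * p^4 * (1-p)^10
= 1001 * 16/625 * 59049/9765625
= 945728784/6103515625

945728784/6103515625


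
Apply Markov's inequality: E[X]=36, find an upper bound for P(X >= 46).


Markov: P(X >= a) <= E[X]/a
P(X >= 46) <= 36/46 = 18/23

18/23


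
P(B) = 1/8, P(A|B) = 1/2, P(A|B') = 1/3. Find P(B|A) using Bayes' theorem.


P(A) = P(A|B)P(B) + P(A|B')P(B') = 1/2*1/8 + 1/3*7/8 = 17/48
P(B|A) = P(A|B)P(B)/P(A) = (1/16)/(17/48) = 3/17

3/17


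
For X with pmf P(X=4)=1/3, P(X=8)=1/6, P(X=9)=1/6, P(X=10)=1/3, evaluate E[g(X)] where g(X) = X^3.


E[X^3] = sum(g(x)*P(x))
= 64*1/3 + 512*1/6 + 729*1/6 + 1000*1/3
= 1123/2

1123/2


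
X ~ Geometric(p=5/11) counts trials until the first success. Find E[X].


For geometric (trials until first success), E[X] = 1/p = 1/(5/11) = 11/5

11/5


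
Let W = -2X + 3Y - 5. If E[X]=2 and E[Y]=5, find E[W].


E[-2X + 3Y - 5] = -2*E[X] + 3*E[Y] - 5
= (-2)*(2) + (3)*(5) + (-5)
= -4 + 15 - 5 = 6

6


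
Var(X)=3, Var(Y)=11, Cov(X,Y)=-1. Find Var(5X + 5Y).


Var(5X + 5Y) = 5^2*Var(X) + 5^2*Var(Y) + 2*5*5*Cov(X,Y)
= 25*3 + 25*11 + 50*(-1)
= 75 + 275 - 50 = 300

300


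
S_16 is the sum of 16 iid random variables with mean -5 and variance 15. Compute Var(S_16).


By independence, Var(S_n) = n*Var(X_1) = 16*15 = 240

240


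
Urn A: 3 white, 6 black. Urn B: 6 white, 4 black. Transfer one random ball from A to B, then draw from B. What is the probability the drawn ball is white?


P(transfer white) = 3/9 = 1/3; P(transfer black) = 2/3
If white transferred: Urn II has 7 white of 11, so P(white|white moved) = 7/11
If black transferred: Urn II has 6 white of 11, so P(white|black moved) = 6/11
By total probability: P(white) = 1/3*7/11 + 2/3*6/11 = 19/33

19/33


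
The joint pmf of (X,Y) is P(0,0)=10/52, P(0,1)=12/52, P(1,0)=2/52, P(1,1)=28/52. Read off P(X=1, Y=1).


Read from table: P(X=1, Y=1) = 28/52 = 7/13

7/13


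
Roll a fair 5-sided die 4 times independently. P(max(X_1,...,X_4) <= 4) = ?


P(max <= 4) = P(all X_i <= 4) = (P(X_1 <= 4))^4
= (4/5)^4 = 256/625

256/625


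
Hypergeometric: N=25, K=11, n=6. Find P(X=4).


P(X=4) = C(11,4)*C(14,2) / C(25,6)
= 330*91 / 177100
= 30030/177100 = 39/230

39/230


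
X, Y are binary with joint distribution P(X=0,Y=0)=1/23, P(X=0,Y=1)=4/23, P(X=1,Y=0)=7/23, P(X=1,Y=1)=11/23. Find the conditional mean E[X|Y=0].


P(Y=0) = 8/23
E[X|Y=0] = (0*1 + 1*7)/8 = 7/8

7/8


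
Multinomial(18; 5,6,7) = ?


18! = 6402373705728000
Denominator: 5!=120 * 6!=720 * 7!=5040
Coefficient = 6402373705728000 / 435456000 = 14702688

14702688


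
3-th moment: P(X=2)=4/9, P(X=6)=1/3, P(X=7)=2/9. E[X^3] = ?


E[X^3] = sum(x^3 * P(x))
= 8*4/9 + 216*1/3 + 343*2/9
= 1366/9

1366/9


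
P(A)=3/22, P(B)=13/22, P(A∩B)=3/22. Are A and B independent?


P(A)*P(B) = 3/22*13/22 = 39/484
P(A∩B) = 3/22 != 39/484, so not independent

No, A and B are not independent


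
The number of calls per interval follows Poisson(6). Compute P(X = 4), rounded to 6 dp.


P(X=4) = e^(-6) * 6^4 / 4!
≈ 0.002478752177 * 1296 / 24
≈ 0.133853

0.133853


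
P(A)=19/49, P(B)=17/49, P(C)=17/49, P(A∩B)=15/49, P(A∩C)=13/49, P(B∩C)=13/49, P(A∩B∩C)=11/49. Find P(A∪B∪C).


P(A∪B∪C) = P(A)+P(B)+P(C) - P(AB)-P(AC)-P(BC) + P(ABC)
= 19/49+17/49+17/49 - 15/49-13/49-13/49 + 11/49
= 23/49

23/49


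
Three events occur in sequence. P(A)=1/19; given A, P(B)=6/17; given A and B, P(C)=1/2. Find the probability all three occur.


P(A∩B∩C) = P(A) * P(B|A) * P(C|A∩B)
= 1/19 * 6/17 * 1/2
= 6/323 * 1/2 = 3/323

3/323


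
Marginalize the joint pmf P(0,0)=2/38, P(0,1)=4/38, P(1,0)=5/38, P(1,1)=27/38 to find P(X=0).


P(X=0) = P(0,0)+P(0,1) = 2/38 + 4/38 = 6/38 = 3/19

3/19


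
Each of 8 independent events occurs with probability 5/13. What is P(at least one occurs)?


P(at least one) = 1 - P(none)
P(none) = (1 - 5/13)^8 = (8/13)^8 = 16777216/815730721
P(at least one) = 1 - 16777216/815730721 = 798953505/815730721

798953505/815730721


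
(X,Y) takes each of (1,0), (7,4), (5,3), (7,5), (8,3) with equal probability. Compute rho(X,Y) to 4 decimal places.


Cov(X,Y) = 3.6000, Var(X) = 6.2400, Var(Y) = 2.8000
rho = Cov/(sqrt(VarX)*sqrt(VarY)) = 0.8613

0.8613


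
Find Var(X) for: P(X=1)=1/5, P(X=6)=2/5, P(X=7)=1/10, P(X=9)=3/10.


E[X] = 6, E[X^2] = 219/5
Var(X) = E[X^2] - (E[X])^2 = 219/5 - (6)^2 = 39/5

39/5


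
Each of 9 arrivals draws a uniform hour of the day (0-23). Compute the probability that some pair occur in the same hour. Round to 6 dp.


P(all different) = prod((24-i)/24 for i=0..8) = 0.179599
P(at least one match) = 1 - 0.179599 = 0.820401

0.820401


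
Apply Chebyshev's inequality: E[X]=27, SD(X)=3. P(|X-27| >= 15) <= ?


k = 15/3 = 5
Chebyshev: P(|X-mu| >= k*sigma) <= 1/k^2 = 1/5^2 = 1/25

1/25


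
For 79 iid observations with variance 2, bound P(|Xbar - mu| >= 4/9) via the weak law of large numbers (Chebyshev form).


Var(Xbar) = Var(X)/n = 2/79
Chebyshev: P(|Xbar-mu| >= 4/9) <= Var(Xbar)/(4/9)^2 = (2/79)/(16/81) = 81/632

81/632


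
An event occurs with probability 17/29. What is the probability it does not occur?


P(A') = 1 - P(A) = 1 - 17/29 = 12/29

12/29


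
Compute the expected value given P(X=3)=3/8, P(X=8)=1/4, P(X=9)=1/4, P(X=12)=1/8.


E[X] = sum(x * P(x))
= 3*3/8 + 8*1/4 + 9*1/4 + 12*1/8
= 55/8

55/8


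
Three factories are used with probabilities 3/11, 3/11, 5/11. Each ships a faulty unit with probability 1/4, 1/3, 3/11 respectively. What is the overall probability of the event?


P(A) = P(A|B1)P(B1) + P(A|B2)P(B2) + P(A|B3)P(B3)
= 1/4*3/11 + 1/3*3/11 + 3/11*5/11
= 3/44 + 1/11 + 15/121 = 137/484

137/484


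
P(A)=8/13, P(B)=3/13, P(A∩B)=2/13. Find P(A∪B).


P(A∪B) = P(A) + P(B) - P(A∩B)
= 8/13 + 3/13 - 2/13 = 9/13

9/13


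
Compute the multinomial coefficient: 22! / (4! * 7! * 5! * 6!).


22! = 1124000727777607680000
Denominator: 4!=24 * 7!=5040 * 5!=120 * 6!=720
Coefficient = 1124000727777607680000 / 10450944000 = 107550162720

107550162720


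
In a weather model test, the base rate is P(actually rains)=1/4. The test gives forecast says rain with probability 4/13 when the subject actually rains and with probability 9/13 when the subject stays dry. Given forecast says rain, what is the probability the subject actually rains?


P(A) = P(A|B)P(B) + P(A|B')P(B') = 4/13*1/4 + 9/13*3/4 = 31/52
P(B|A) = P(A|B)P(B)/P(A) = (1/13)/(31/52) = 4/31

4/31
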